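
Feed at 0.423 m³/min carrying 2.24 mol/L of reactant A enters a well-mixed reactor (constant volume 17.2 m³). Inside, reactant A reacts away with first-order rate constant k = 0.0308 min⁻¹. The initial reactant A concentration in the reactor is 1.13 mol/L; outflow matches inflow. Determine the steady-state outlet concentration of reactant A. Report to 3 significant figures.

Species balance: V dC/dt = Q C_in − Q C − k V C.
At steady state: 0 = Q C_in − (Q + kV) C_ss, so C_ss = Q C_in/(Q + kV).
C_ss = 0.423·2.24/(0.423 + 0.0308·17.2) = 0.94752/0.95276 = 0.99450 mol/L.

0.995 mol/L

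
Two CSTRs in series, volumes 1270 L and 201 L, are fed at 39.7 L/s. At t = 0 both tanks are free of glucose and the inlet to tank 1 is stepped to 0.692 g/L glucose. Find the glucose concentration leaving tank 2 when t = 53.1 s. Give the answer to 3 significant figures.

0.536 g/L

Time constants: τᵢ = Vᵢ/Q for each well-mixed tank.
τ₁ = 1270/39.7 = 31.990 s; τ₂ = 201/39.7 = 5.0630 s.
Tank 1: C₁ = C_in(1 − e^(−t/τ₁)). Tank 2 (τ₁ ≠ τ₂): C₂ = C_in[1 − (τ₁ e^(−t/τ₁) − τ₂ e^(−t/τ₂))/(τ₁ − τ₂)].
At t = 53.1: e^(−t/τ₁) = 0.19016, e^(−t/τ₂) = 2.7871e-05.
C₂ = 0.692·[1 − (31.990·0.19016 − 5.0630·2.7871e-05)/(26.927)] = 0.692·0.77409 = 0.53567 g/L.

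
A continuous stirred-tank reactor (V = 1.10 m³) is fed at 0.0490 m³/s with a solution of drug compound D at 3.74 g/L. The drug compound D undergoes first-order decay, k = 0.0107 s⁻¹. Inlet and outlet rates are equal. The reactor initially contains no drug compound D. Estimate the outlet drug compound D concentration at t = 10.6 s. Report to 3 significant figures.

1.34 g/L

Species balance: V dC/dt = Q C_in − Q C − k V C.
dC/dt = (Q/V) C_in − (Q/V + k) C; effective rate a = Q/V + k = 0.044545 + 0.0107 = 0.055245 s⁻¹.
C_ss = Q C_in/(Q + kV) = 3.0156 g/L; C(t) = C_ss + (C₀ − C_ss) e^(−a t).
C(10.6) = 3.0156 + (-3.0156)·e^(−0.055245·10.6) = 3.0156 + (-3.0156)·0.55677 = 1.3366 g/L.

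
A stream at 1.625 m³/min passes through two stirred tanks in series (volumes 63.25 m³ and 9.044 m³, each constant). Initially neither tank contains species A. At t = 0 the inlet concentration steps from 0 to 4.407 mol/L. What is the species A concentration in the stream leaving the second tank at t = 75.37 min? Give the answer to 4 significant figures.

3.665 mol/L

Time constants: τᵢ = Vᵢ/Q for each well-mixed tank.
τ₁ = 63.25/1.625 = 38.9231 min; τ₂ = 9.044/1.625 = 5.56554 min.
Tank 1: C₁ = C_in(1 − e^(−t/τ₁)). Tank 2 (τ₁ ≠ τ₂): C₂ = C_in[1 − (τ₁ e^(−t/τ₁) − τ₂ e^(−t/τ₂))/(τ₁ − τ₂)].
At t = 75.37: e^(−t/τ₁) = 0.144225, e^(−t/τ₂) = 1.31422e-06.
C₂ = 4.407·[1 − (38.9231·0.144225 − 5.56554·1.31422e-06)/(33.3575)] = 4.407·0.831712 = 3.66536 mol/L.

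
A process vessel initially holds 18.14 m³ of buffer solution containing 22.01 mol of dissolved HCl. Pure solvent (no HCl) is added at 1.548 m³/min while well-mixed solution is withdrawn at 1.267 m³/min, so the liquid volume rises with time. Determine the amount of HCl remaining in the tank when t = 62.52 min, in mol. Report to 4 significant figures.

Total volume: dV/dt = Q_in − Q_out = 0.281000 m³/min, so V(t) = 18.14 + 0.281000 t and V(62.52) = 35.7081 m³.
Solute balance: dm/dt = 0 − Q_out C = −Q_out m/V(t).
Separate: dm/m = −Q_out dt/V(t) ⇒ ln(m/m₀) = −(Q_out/(Q_in−Q_out)) ln(V/V₀).
m = m₀ (V₀/V)^(Q_out/(Q_in−Q_out)) = 22.01 × (18.14/35.7081)^(4.50890) = 1.03853 mol.

1.039 mol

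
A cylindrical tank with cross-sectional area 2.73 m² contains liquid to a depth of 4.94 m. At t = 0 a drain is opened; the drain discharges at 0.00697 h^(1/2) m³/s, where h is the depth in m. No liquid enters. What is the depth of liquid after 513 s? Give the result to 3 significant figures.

2.46 m

With no inflow, A dh/dt = −0.00697 √h.
This is separable: 2 d(√h)/dt = −0.00697/A, so √h = √h₀ − (0.00697/(2A)) t.
√h = √4.94 − 0.00697·513/(2·2.73) = 2.2226 − 0.65487 = 1.5677.
h = 1.5677² = 2.4578 m.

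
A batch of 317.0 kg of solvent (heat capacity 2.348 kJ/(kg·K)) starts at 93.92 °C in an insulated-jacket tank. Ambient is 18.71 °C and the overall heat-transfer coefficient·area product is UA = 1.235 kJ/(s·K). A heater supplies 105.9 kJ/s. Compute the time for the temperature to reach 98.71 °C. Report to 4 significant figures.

365.3 s

M c_p dT/dt = −UA(T − T_amb) + Q̇.
τ = M c_p/UA = 602.685 s; T_ss = T_amb + Q̇/UA = 18.71 + 105.9/1.235 = 104.459 °C.
T(t) = T_ss + (T₀ − T_ss)e^(−t/τ); set T = 98.71:
t = −τ ln[(T − T_ss)/(T₀ − T_ss)] = −602.685 · ln(0.545497) = 365.262 s.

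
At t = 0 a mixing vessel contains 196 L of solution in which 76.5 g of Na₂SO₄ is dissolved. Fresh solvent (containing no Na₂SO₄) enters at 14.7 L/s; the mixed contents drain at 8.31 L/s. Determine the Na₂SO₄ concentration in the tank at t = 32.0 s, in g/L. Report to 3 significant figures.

0.0754 g/L

Total volume: dV/dt = Q_in − Q_out = 6.3900 L/s, so V(t) = 196 + 6.3900 t and V(32.0) = 400.48 L.
No Na₂SO₄ enters, so dm/dt = −Q_out · (m/V).
Separate: dm/m = −Q_out dt/V(t) ⇒ ln(m/m₀) = −(Q_out/(Q_in−Q_out)) ln(V/V₀).
m = m₀ (V₀/V)^(Q_out/(Q_in−Q_out)) = 76.5 × (196/400.48)^(1.3005) = 30.206 g.
C = m/V = 30.206/400.48 = 0.075425 g/L.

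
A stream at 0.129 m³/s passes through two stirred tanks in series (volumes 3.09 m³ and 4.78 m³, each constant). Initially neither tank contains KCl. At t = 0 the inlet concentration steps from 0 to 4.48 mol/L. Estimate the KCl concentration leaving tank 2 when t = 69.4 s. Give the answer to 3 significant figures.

2.98 mol/L

Species balance on tank i: dCᵢ/dt = (Cᵢ₋₁ − Cᵢ)/τᵢ with τᵢ = Vᵢ/Q.
τ₁ = 3.09/0.129 = 23.953 s; τ₂ = 4.78/0.129 = 37.054 s.
Tank 1: C₁ = C_in(1 − e^(−t/τ₁)). Tank 2 (τ₁ ≠ τ₂): C₂ = C_in[1 − (τ₁ e^(−t/τ₁) − τ₂ e^(−t/τ₂))/(τ₁ − τ₂)].
At t = 69.4: e^(−t/τ₁) = 0.055173, e^(−t/τ₂) = 0.15367.
C₂ = 4.48·[1 − (23.953·0.055173 − 37.054·0.15367)/(-13.101)] = 4.48·0.66623 = 2.9847 mol/L.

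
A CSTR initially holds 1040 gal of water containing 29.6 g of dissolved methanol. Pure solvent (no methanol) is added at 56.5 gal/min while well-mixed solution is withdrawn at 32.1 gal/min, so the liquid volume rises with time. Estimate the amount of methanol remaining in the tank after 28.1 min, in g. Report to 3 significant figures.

Let m(t) be the amount of methanol. Volume: V(t) = V₀ + (Q_in − Q_out) t = 1040 + 24.400 t; V(28.1) = 1725.6 gal.
Solute balance: dm/dt = 0 − Q_out C = −Q_out m/V(t).
Separate: dm/m = −Q_out dt/V(t) ⇒ ln(m/m₀) = −(Q_out/(Q_in−Q_out)) ln(V/V₀).
m = m₀ (V₀/V)^(Q_out/(Q_in−Q_out)) = 29.6 × (1040/1725.6)^(1.3156) = 15.205 g.

15.2 g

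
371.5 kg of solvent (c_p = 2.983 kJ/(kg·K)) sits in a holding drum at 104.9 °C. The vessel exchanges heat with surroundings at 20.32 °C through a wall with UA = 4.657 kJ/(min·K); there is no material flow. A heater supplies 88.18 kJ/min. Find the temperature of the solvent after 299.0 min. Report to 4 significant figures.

57.94 °C

M c_p dT/dt = −UA(T − T_amb) + Q̇.
dT/dt = (T_ss − T)/τ with T_ss = T_amb + Q̇/UA = 20.32 + 88.18/4.657 = 39.2549 °C, τ = M c_p/UA = 371.5·2.983/4.657 = 237.961 min.
Integrating: T(t) = T_ss + (T₀ − T_ss) e^(−t/τ).
T(299.0) = 39.2549 + (65.6451)·0.284646 = 57.9406 °C.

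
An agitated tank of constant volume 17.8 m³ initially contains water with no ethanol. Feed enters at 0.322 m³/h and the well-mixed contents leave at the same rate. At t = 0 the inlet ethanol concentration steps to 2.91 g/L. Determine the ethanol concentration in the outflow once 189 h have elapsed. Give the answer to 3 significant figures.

2.81 g/L

Species balance on the tank: V dC/dt = Q(C_in − C).
Time constant τ = V/Q = 17.8/0.322 = 55.280 h.
This is linear first-order; C(t) = C_in + (C₀ − C_in) e^(−t/τ).
C(189) = 2.91 + (0 − 2.91)·e^(−189/55.280) = 2.91 + (-2.9100)·0.032746 = 2.8147 g/L.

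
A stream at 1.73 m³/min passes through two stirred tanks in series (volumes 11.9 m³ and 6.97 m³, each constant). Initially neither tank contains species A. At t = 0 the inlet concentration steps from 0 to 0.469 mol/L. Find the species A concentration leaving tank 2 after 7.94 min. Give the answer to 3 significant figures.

0.204 mol/L

Species balance on tank i: dCᵢ/dt = (Cᵢ₋₁ − Cᵢ)/τᵢ with τᵢ = Vᵢ/Q.
τ₁ = 11.9/1.73 = 6.8786 min; τ₂ = 6.97/1.73 = 4.0289 min.
Tank 1: C₁ = C_in(1 − e^(−t/τ₁)). Tank 2 (τ₁ ≠ τ₂): C₂ = C_in[1 − (τ₁ e^(−t/τ₁) − τ₂ e^(−t/τ₂))/(τ₁ − τ₂)].
At t = 7.94: e^(−t/τ₁) = 0.31528, e^(−t/τ₂) = 0.13935.
C₂ = 0.469·[1 − (6.8786·0.31528 − 4.0289·0.13935)/(2.8497)] = 0.469·0.43600 = 0.20448 mol/L.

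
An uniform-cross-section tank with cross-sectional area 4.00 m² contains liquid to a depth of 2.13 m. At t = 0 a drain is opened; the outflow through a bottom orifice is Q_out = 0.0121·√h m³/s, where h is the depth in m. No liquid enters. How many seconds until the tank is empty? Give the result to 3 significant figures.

965 s

With no inflow, A dh/dt = −0.0121 √h.
This is separable: 2 d(√h)/dt = −0.0121/A, so √h = √h₀ − (0.0121/(2A)) t.
Tank is empty when √h = 0: t_empty = 2A√h₀/0.0121.
t_empty = 2·4.00·√2.13/0.0121 = 8.0000·1.4595/0.0121 = 964.93 s.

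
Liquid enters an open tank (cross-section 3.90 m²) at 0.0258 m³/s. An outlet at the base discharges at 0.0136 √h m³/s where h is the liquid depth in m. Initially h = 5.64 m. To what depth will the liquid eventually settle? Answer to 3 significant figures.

3.60 m

Level balance: A dh/dt = 0.0258 − 0.0136 √h. Setting dh/dt = 0:
Q_in = 0.0136 √h_ss ⇒ √h_ss = 0.0258/0.0136 = 1.8971.
h_ss = 1.8971² = 3.5988 m. (Since h₀ = 5.64 m > h_ss, the level will fall toward this value.)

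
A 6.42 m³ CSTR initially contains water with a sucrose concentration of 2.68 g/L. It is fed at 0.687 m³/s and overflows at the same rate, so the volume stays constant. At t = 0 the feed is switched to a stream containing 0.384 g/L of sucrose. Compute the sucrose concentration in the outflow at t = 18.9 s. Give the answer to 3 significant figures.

0.688 g/L

Mass balance on the solute (V constant): V dC/dt = Q(C_in − C).
Rewrite as dC/dt + C/τ = C_in/τ, τ = V/Q = 9.3450 s.
C approaches C_in exponentially: C(t) = C_in + (C₀ − C_in) e^(−t/τ).
C(18.9) = 0.384 + (2.68 − 0.384)·e^(−18.9/9.3450) = 0.384 + (2.2960)·0.13233 = 0.68782 g/L.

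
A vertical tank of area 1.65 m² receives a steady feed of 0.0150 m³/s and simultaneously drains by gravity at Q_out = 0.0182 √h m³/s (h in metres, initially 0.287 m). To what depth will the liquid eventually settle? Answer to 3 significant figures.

0.679 m

Level balance: A dh/dt = 0.0150 − 0.0182 √h. Setting dh/dt = 0:
Q_in = 0.0182 √h_ss ⇒ √h_ss = 0.0150/0.0182 = 0.82418.
h_ss = 0.82418² = 0.67927 m. (Since h₀ = 0.287 m < h_ss, the level will rise toward this value.)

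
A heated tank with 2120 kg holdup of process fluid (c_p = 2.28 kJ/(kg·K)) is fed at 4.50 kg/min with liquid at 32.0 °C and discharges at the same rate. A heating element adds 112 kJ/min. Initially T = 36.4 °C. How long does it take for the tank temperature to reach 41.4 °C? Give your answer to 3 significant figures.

687 min

First-law balance (no shaft work): M c_p dT/dt = ṁ c_p (T_in − T) + 112.
τ = M/ṁ = 471.11 min; T_ss = T_in + Q̇/(ṁ c_p) = 42.916 °C.
T(t) = T_ss + (T₀ − T_ss) e^(−t/τ). Set T = 41.4:
e^(−t/τ) = (41.4 − 42.916)/(36.4 − 42.916) = 0.23268
t = −471.11 · ln(0.23268) = 686.92 min.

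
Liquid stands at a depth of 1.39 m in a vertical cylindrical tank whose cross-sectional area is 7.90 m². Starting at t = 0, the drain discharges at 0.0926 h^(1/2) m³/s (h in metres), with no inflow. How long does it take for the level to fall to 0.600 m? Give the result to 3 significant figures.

69.0 s

A dh/dt = −Q_out = −0.0926 √h.
∫ h^(−1/2) dh = −(0.0926/A) ∫ dt, giving 2√h = 2√h₀ − (0.0926/A) t.
t = 2A(√h₀ − √h)/0.0926 = 2·7.90·(√1.39 − √0.600)/0.0926
  = 15.800 × (1.1790 − 0.77460) / 0.0926 = 68.999 s.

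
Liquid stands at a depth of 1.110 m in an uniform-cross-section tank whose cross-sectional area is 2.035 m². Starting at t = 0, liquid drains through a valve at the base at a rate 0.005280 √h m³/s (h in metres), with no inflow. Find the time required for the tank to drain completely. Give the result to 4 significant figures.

812.1 s

Unsteady balance on liquid volume: A dh/dt = −0.005280 √h.
Separate and integrate: 2(√h − √h₀) = −(0.005280/A) t.
Tank is empty when √h = 0: t_empty = 2A√h₀/0.005280.
t_empty = 2·2.035·√1.110/0.005280 = 4.07000·1.05357/0.005280 = 812.123 s.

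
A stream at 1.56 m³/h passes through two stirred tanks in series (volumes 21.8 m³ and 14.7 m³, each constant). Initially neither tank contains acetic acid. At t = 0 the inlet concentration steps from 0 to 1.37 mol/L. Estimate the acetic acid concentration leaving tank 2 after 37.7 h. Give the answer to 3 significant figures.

Each tank obeys Vᵢ dCᵢ/dt = Q(Cᵢ₋₁ − Cᵢ), so τᵢ = Vᵢ/Q.
τ₁ = 21.8/1.56 = 13.974 h; τ₂ = 14.7/1.56 = 9.4231 h.
Solving the cascade with C₁(0)=C₂(0)=0 gives C₂(t) = C_in[1 − (τ₁ e^(−t/τ₁) − τ₂ e^(−t/τ₂))/(τ₁ − τ₂)].
At t = 37.7: e^(−t/τ₁) = 0.067354, e^(−t/τ₂) = 0.018301.
C₂ = 1.37·[1 − (13.974·0.067354 − 9.4231·0.018301)/(4.5513)] = 1.37·0.83109 = 1.1386 mol/L.

1.14 mol/L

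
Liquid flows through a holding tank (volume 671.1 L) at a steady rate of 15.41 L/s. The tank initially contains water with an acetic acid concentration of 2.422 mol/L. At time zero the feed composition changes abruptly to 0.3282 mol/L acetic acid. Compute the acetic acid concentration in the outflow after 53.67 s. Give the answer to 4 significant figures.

0.9387 mol/L

Transient balance on the dissolved component: V dC/dt = Q(C_in − C).
Time constant τ = V/Q = 671.1/15.41 = 43.5496 s.
This is linear first-order; C(t) = C_in + (C₀ − C_in) e^(−t/τ).
C(53.67) = 0.3282 + (2.422 − 0.3282)·e^(−53.67/43.5496) = 0.3282 + (2.09380)·0.291596 = 0.938743 mol/L.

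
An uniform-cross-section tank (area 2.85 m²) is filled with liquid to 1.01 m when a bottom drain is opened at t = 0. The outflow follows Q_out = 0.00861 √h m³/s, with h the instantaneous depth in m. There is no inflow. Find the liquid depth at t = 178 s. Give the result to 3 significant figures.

Volume balance on the tank: A dh/dt = −0.00861 √h.
∫ h^(−1/2) dh = −(0.00861/A) ∫ dt, giving 2√h = 2√h₀ − (0.00861/A) t.
√h = √1.01 − 0.00861·178/(2·2.85) = 1.0050 − 0.26887 = 0.73611.
h = 0.73611² = 0.54186 m.

0.542 m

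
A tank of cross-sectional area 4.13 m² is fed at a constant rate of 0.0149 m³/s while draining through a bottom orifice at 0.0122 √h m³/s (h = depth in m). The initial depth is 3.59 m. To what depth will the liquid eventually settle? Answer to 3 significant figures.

1.49 m

A dh/dt = Q_in − 0.0122 √h. Steady state requires inflow = outflow:
Q_in = 0.0122 √h_ss ⇒ √h_ss = 0.0149/0.0122 = 1.2213.
h_ss = 1.2213² = 1.4916 m. (Since h₀ = 3.59 m > h_ss, the level will fall toward this value.)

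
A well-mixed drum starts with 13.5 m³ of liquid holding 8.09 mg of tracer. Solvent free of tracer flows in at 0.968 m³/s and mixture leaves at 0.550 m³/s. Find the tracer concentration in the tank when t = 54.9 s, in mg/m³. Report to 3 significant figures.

Let m(t) be the amount of tracer. Volume: V(t) = V₀ + (Q_in − Q_out) t = 13.5 + 0.41800 t; V(54.9) = 36.448 m³.
Solute balance: dm/dt = 0 − Q_out C = −Q_out m/V(t).
Separate: dm/m = −Q_out dt/V(t) ⇒ ln(m/m₀) = −(Q_out/(Q_in−Q_out)) ln(V/V₀).
m = m₀ (V₀/V)^(Q_out/(Q_in−Q_out)) = 8.09 × (13.5/36.448)^(1.3158) = 2.1897 mg.
C = m/V = 2.1897/36.448 = 0.060078 mg/m³.

0.0601 mg/m³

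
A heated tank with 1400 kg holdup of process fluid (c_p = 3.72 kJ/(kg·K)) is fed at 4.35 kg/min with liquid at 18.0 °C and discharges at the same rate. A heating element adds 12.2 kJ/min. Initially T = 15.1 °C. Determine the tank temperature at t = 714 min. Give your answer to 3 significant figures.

Unsteady energy balance on the tank contents: M c_p dT/dt = ṁ c_p (T_in − T) + 12.2.
τ = M/ṁ = 321.84 min; T_ss = T_in + Q̇/(ṁ c_p) = 18.0 + 12.2/(4.35·3.72) = 18.754 °C.
This is linear first-order; T(t) = T_ss + (T₀ − T_ss) e^(−t/τ).
T(714) = 18.754 + (-3.6539)·e^(−714/321.84) = 18.754 + (-3.6539)·0.10877 = 18.356 °C.

18.4 °C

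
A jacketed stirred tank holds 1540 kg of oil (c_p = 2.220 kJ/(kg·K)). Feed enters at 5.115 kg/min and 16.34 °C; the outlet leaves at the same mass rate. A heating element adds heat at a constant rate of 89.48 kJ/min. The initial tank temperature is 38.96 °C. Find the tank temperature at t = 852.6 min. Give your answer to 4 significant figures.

25.09 °C

M c_p dT/dt = ṁ c_p (T_in − T) + Q̇.
Rearrange: dT/dt = (T_ss − T)/τ with τ = M/ṁ = 301.075 min and T_ss = T_in + Q̇/(ṁ c_p) = 24.2200 °C.
T approaches T_ss exponentially: T(t) = T_ss + (T₀ − T_ss) e^(−t/τ).
T(852.6) = 24.2200 + (14.7400)·e^(−852.6/301.075) = 24.2200 + (14.7400)·0.0589038 = 25.0883 °C.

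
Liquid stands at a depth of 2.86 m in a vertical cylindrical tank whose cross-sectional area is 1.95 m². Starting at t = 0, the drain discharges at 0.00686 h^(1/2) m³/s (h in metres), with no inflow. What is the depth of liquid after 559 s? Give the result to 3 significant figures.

0.501 m

A dh/dt = −Q_out = −0.00686 √h.
Separate and integrate: 2(√h − √h₀) = −(0.00686/A) t.
√h = √2.86 − 0.00686·559/(2·1.95) = 1.6912 − 0.98327 = 0.70789.
h = 0.70789² = 0.50110 m.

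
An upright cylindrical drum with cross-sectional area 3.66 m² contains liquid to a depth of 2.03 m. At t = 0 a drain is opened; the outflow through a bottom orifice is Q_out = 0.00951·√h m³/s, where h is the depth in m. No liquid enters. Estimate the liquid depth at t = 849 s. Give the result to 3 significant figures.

0.104 m

A dh/dt = −Q_out = −0.00951 √h.
∫ h^(−1/2) dh = −(0.00951/A) ∫ dt, giving 2√h = 2√h₀ − (0.00951/A) t.
√h = √2.03 − 0.00951·849/(2·3.66) = 1.4248 − 1.1030 = 0.32178.
h = 0.32178² = 0.10354 m.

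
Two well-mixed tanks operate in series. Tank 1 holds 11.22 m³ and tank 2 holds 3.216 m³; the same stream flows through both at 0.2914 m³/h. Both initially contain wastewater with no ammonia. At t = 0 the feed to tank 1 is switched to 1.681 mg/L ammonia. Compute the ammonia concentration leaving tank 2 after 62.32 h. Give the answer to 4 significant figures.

1.216 mg/L

Time constants: τᵢ = Vᵢ/Q for each well-mixed tank.
τ₁ = 11.22/0.2914 = 38.5038 h; τ₂ = 3.216/0.2914 = 11.0364 h.
Tank 1: C₁ = C_in(1 − e^(−t/τ₁)). Tank 2 (τ₁ ≠ τ₂): C₂ = C_in[1 − (τ₁ e^(−t/τ₁) − τ₂ e^(−t/τ₂))/(τ₁ − τ₂)].
At t = 62.32: e^(−t/τ₁) = 0.198187, e^(−t/τ₂) = 0.00352886.
C₂ = 1.681·[1 − (38.5038·0.198187 − 11.0364·0.00352886)/(27.4674)] = 1.681·0.723599 = 1.21637 mg/L.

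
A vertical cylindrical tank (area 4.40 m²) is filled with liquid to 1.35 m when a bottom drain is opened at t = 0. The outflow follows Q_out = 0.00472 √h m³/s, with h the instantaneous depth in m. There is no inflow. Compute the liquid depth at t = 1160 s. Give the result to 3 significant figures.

0.291 m

With no inflow, A dh/dt = −0.00472 √h.
This is separable: 2 d(√h)/dt = −0.00472/A, so √h = √h₀ − (0.00472/(2A)) t.
√h = √1.35 − 0.00472·1160/(2·4.40) = 1.1619 − 0.62218 = 0.53971.
h = 0.53971² = 0.29129 m.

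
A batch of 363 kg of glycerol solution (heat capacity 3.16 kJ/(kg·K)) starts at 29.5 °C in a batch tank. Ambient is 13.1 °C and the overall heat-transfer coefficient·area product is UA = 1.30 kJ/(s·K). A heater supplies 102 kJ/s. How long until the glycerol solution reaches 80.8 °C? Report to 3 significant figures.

Energy balance: M c_p dT/dt = −UA(T − T_amb) + Q̇.
τ = M c_p/UA = 882.37 s; T_ss = T_amb + Q̇/UA = 13.1 + 102/1.30 = 91.562 °C.
T(t) = T_ss + (T₀ − T_ss)e^(−t/τ); set T = 80.8:
t = −τ ln[(T − T_ss)/(T₀ − T_ss)] = −882.37 · ln(0.17340) = 1546.0 s.

1550 s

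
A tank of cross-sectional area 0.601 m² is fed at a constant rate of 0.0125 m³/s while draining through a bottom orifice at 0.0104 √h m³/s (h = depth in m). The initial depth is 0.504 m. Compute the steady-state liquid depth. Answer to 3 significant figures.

Level balance: A dh/dt = 0.0125 − 0.0104 √h. Setting dh/dt = 0:
Q_in = 0.0104 √h_ss ⇒ √h_ss = 0.0125/0.0104 = 1.2019.
h_ss = 1.2019² = 1.4446 m. (Since h₀ = 0.504 m < h_ss, the level will rise toward this value.)

1.44 m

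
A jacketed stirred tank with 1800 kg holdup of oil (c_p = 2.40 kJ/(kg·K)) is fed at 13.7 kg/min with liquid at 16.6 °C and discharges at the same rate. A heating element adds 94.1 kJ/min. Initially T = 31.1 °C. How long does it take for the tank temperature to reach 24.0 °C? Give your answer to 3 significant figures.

M c_p dT/dt = ṁ c_p (T_in − T) + Q̇.
τ = M/ṁ = 131.39 min; T_ss = T_in + Q̇/(ṁ c_p) = 19.462 °C.
T(t) = T_ss + (T₀ − T_ss) e^(−t/τ). Set T = 24.0:
e^(−t/τ) = (24.0 − 19.462)/(31.1 − 19.462) = 0.38993
t = −131.39 · ln(0.38993) = 123.74 min.

124 min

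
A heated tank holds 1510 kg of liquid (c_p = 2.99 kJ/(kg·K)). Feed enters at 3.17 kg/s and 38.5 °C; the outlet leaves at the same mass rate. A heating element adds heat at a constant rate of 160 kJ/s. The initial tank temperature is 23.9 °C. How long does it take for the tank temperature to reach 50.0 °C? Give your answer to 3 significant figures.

M c_p dT/dt = ṁ c_p (T_in − T) + Q̇.
τ = M/ṁ = 476.34 s; T_ss = T_in + Q̇/(ṁ c_p) = 55.381 °C.
T(t) = T_ss + (T₀ − T_ss) e^(−t/τ). Set T = 50.0:
e^(−t/τ) = (50.0 − 55.381)/(23.9 − 55.381) = 0.17092
t = −476.34 · ln(0.17092) = 841.49 s.

841 s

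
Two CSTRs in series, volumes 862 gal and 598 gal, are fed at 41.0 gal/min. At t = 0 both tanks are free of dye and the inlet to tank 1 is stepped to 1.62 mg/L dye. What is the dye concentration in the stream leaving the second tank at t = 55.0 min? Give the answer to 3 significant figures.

1.32 mg/L

Each tank obeys Vᵢ dCᵢ/dt = Q(Cᵢ₋₁ − Cᵢ), so τᵢ = Vᵢ/Q.
τ₁ = 862/41.0 = 21.024 min; τ₂ = 598/41.0 = 14.585 min.
Solving the cascade with C₁(0)=C₂(0)=0 gives C₂(t) = C_in[1 − (τ₁ e^(−t/τ₁) − τ₂ e^(−t/τ₂))/(τ₁ − τ₂)].
At t = 55.0: e^(−t/τ₁) = 0.073094, e^(−t/τ₂) = 0.023031.
C₂ = 1.62·[1 − (21.024·0.073094 − 14.585·0.023031)/(6.4390)] = 1.62·0.81351 = 1.3179 mg/L.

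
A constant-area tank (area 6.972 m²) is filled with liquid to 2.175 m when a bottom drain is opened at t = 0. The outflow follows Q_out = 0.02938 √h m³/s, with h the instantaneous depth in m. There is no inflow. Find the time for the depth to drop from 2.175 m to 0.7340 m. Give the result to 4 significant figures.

293.3 s

With no inflow, A dh/dt = −0.02938 √h.
∫ h^(−1/2) dh = −(0.02938/A) ∫ dt, giving 2√h = 2√h₀ − (0.02938/A) t.
t = 2A(√h₀ − √h)/0.02938 = 2·6.972·(√2.175 − √0.7340)/0.02938
  = 13.9440 × (1.47479 − 0.856738) / 0.02938 = 293.332 s.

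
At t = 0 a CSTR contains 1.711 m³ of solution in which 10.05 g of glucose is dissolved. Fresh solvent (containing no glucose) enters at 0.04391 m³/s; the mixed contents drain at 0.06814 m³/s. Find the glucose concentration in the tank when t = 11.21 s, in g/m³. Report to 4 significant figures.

Let m(t) be the amount of glucose. Volume: V(t) = V₀ + (Q_in − Q_out) t = 1.711 − 0.0242300 t; V(11.21) = 1.43938 m³.
Species balance (pure solvent in): dm/dt = −Q_out · m/V(t).
dm/m = −Q_out dt/(V₀ − 0.0242300 t); integrating gives ln(m/m₀) = −(Q_out/(Q_in−Q_out)) ln(V/V₀).
m = m₀ (V₀/V)^(Q_out/(Q_in−Q_out)) = 10.05 × (1.711/1.43938)^(-2.81222) = 6.18076 g.
C = m/V = 6.18076/1.43938 = 4.29404 g/m³.

4.294 g/m³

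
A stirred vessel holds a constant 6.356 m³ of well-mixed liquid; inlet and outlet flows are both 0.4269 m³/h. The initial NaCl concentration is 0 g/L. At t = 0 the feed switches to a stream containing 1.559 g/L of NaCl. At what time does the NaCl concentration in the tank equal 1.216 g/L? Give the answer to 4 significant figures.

22.54 h

Transient balance on the dissolved component: V dC/dt = Q(C_in − C), so τ = V/Q = 14.8887 h.
C(t) = C_in + (C₀ − C_in) e^(−t/τ). Set C = 1.216 and solve for t:
e^(−t/τ) = (C − C_in)/(C₀ − C_in) = (1.216 − 1.559)/(0 − 1.559) = 0.220013
t = −τ ln(…) = 14.8887 × 1.51407 = 22.5426 h.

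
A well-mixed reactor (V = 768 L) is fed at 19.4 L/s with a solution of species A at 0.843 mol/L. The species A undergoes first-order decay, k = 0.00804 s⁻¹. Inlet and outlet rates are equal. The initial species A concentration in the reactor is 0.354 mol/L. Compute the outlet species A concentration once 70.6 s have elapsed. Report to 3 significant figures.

0.612 mol/L

V dC/dt = Q(C_in − C) − k V C.
This is linear with rate a = Q/V + k = 0.033300 s⁻¹.
C_ss = Q C_in/(Q + kV) = 0.63947 mol/L; C(t) = C_ss + (C₀ − C_ss) e^(−a t).
C(70.6) = 0.63947 + (-0.28547)·e^(−0.033300·70.6) = 0.63947 + (-0.28547)·0.095273 = 0.61227 mol/L.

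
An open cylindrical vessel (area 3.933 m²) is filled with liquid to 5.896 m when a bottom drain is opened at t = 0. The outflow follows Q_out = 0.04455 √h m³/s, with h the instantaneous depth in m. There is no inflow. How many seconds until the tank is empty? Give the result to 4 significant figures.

With no inflow, A dh/dt = −0.04455 √h.
Separate and integrate: 2(√h − √h₀) = −(0.04455/A) t.
Tank is empty when √h = 0: t_empty = 2A√h₀/0.04455.
t_empty = 2·3.933·√5.896/0.04455 = 7.86600·2.42817/0.04455 = 428.731 s.

428.7 s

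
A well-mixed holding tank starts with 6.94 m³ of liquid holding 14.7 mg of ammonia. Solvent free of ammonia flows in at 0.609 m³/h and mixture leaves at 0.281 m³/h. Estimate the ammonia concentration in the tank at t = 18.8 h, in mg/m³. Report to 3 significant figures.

0.651 mg/m³

Total volume: dV/dt = Q_in − Q_out = 0.32800 m³/h, so V(t) = 6.94 + 0.32800 t and V(18.8) = 13.106 m³.
Species balance (pure solvent in): dm/dt = −Q_out · m/V(t).
Separate: dm/m = −Q_out dt/V(t) ⇒ ln(m/m₀) = −(Q_out/(Q_in−Q_out)) ln(V/V₀).
m = m₀ (V₀/V)^(Q_out/(Q_in−Q_out)) = 14.7 × (6.94/13.106)^(0.85671) = 8.5263 mg.
C = m/V = 8.5263/13.106 = 0.65054 mg/m³.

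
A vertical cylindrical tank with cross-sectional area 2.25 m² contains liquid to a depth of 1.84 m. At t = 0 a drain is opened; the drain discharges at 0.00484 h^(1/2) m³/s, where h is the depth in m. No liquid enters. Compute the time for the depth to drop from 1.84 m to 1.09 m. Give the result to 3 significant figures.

290 s

A dh/dt = −Q_out = −0.00484 √h.
This is separable: 2 d(√h)/dt = −0.00484/A, so √h = √h₀ − (0.00484/(2A)) t.
t = 2A(√h₀ − √h)/0.00484 = 2·2.25·(√1.84 − √1.09)/0.00484
  = 4.5000 × (1.3565 − 1.0440) / 0.00484 = 290.49 s.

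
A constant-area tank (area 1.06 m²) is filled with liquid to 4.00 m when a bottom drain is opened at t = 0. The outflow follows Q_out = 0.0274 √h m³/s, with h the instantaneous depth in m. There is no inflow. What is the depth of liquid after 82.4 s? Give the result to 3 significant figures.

0.874 m

With no inflow, A dh/dt = −0.0274 √h.
Separate and integrate: 2(√h − √h₀) = −(0.0274/A) t.
√h = √4.00 − 0.0274·82.4/(2·1.06) = 2.0000 − 1.0650 = 0.93502.
h = 0.93502² = 0.87426 m.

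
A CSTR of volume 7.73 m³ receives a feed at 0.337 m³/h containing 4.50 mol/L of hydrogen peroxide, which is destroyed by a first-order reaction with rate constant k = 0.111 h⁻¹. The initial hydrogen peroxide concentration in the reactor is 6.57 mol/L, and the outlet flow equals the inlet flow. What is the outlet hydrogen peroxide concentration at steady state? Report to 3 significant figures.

V dC/dt = Q(C_in − C) − k V C.
Steady state (dC/dt = 0): C_ss = Q C_in/(Q + kV) = C_in/(1 + kV/Q).
C_ss = 0.337·4.50/(0.337 + 0.111·7.73) = 1.5165/1.1950 = 1.2690 mol/L.

1.27 mol/L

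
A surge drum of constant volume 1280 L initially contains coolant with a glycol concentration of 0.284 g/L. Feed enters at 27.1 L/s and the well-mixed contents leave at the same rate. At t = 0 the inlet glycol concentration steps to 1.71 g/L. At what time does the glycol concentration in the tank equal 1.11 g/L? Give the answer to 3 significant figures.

Species balance: V dC/dt = Q(C_in − C) ⇒ τ = V/Q = 47.232 s.
C(t) = C_in + (C₀ − C_in) e^(−t/τ). Set C = 1.11 and solve for t:
e^(−t/τ) = (C − C_in)/(C₀ − C_in) = (1.11 − 1.71)/(0.284 − 1.71) = 0.42076
t = −τ ln(…) = 47.232 × 0.86570 = 40.889 s.

40.9 s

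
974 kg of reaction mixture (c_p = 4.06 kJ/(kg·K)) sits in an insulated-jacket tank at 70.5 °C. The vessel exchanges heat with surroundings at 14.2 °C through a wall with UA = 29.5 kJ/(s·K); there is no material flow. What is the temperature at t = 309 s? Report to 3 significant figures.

Lumped-capacitance energy balance: M c_p dT/dt = UA(T_amb − T).
dT/dt = (T_ss − T)/τ with T_ss = T_amb = 14.200 °C, τ = M c_p/UA = 974·4.06/29.5 = 134.05 s.
Solution: T(t) = T_ss + (T₀ − T_ss) e^(−t/τ).
T(309) = 14.200 + (56.300)·0.099746 = 19.816 °C.

19.8 °C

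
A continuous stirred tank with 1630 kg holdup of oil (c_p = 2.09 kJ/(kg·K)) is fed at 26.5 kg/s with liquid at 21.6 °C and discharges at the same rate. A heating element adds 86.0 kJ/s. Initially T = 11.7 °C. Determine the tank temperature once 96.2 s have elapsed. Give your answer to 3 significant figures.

First-law balance (no shaft work): M c_p dT/dt = ṁ c_p (T_in − T) + 86.0.
τ = M/ṁ = 61.509 s; T_ss = T_in + Q̇/(ṁ c_p) = 21.6 + 86.0/(26.5·2.09) = 23.153 °C.
Integrating: T(t) = T_ss + (T₀ − T_ss) e^(−t/τ).
T(96.2) = 23.153 + (-11.453)·e^(−96.2/61.509) = 23.153 + (-11.453)·0.20930 = 20.756 °C.

20.8 °C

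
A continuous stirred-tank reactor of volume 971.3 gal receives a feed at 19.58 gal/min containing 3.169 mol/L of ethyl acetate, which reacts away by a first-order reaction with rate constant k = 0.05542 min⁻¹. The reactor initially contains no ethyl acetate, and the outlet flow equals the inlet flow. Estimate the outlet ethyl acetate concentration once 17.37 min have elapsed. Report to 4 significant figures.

Species balance: V dC/dt = Q C_in − Q C − k V C.
This is linear with rate a = Q/V + k = 0.0755786 min⁻¹.
C_ss = Q C_in/(Q + kV) = 0.845246 mol/L; C(t) = C_ss + (C₀ − C_ss) e^(−a t).
C(17.37) = 0.845246 + (-0.845246)·e^(−0.0755786·17.37) = 0.845246 + (-0.845246)·0.269066 = 0.617819 mol/L.

0.6178 mol/L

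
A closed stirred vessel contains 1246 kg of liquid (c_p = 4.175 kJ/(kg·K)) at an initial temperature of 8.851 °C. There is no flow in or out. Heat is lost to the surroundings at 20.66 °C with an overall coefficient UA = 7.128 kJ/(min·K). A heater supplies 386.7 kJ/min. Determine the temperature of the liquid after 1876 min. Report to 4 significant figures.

69.86 °C

Heat balance on the well-mixed liquid: M c_p dT/dt = −UA(T − T_amb) + Q̇.
dT/dt = (T_ss − T)/τ with T_ss = T_amb + Q̇/UA = 20.66 + 386.7/7.128 = 74.9108 °C, τ = M c_p/UA = 1246·4.175/7.128 = 729.805 min.
This is linear first-order; T(t) = T_ss + (T₀ − T_ss) e^(−t/τ).
T(1876) = 74.9108 + (-66.0598)·0.0764935 = 69.8577 °C.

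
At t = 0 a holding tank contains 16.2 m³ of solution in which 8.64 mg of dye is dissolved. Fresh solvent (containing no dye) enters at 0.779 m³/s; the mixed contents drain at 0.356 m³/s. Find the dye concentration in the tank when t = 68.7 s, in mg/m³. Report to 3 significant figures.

Let m(t) be the amount of dye. Volume: V(t) = V₀ + (Q_in − Q_out) t = 16.2 + 0.42300 t; V(68.7) = 45.260 m³.
Species balance (pure solvent in): dm/dt = −Q_out · m/V(t).
dm/m = −Q_out dt/(V₀ + 0.42300 t); integrating gives ln(m/m₀) = −(Q_out/(Q_in−Q_out)) ln(V/V₀).
m = m₀ (V₀/V)^(Q_out/(Q_in−Q_out)) = 8.64 × (16.2/45.260)^(0.84161) = 3.6391 mg.
C = m/V = 3.6391/45.260 = 0.080403 mg/m³.

0.0804 mg/m³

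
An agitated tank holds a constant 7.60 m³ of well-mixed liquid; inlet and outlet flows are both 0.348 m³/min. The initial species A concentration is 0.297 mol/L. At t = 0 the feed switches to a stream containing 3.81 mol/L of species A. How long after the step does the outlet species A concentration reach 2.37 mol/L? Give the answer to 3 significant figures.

Species balance: V dC/dt = Q(C_in − C) ⇒ τ = V/Q = 21.839 min.
C(t) = C_in + (C₀ − C_in) e^(−t/τ). Set C = 2.37 and solve for t:
e^(−t/τ) = (C − C_in)/(C₀ − C_in) = (2.37 − 3.81)/(0.297 − 3.81) = 0.40991
t = −τ ln(…) = 21.839 × 0.89183 = 19.477 min.

19.5 min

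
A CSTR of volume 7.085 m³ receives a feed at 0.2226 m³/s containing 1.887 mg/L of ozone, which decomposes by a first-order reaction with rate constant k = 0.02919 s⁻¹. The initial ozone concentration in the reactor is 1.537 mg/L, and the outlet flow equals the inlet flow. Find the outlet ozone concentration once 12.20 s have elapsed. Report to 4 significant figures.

V dC/dt = Q(C_in − C) − k V C.
This is linear with rate a = Q/V + k = 0.0606085 s⁻¹.
C_ss = Q C_in/(Q + kV) = 0.978191 mg/L; C(t) = C_ss + (C₀ − C_ss) e^(−a t).
C(12.20) = 0.978191 + (0.558809)·e^(−0.0606085·12.20) = 0.978191 + (0.558809)·0.477389 = 1.24496 mg/L.

1.245 mg/L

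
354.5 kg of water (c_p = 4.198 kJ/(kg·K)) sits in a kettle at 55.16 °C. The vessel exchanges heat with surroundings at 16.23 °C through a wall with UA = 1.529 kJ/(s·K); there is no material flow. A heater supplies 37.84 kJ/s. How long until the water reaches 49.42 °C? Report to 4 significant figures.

Lumped-capacitance energy balance: M c_p dT/dt = UA(T_amb − T) + Q̇.
τ = M c_p/UA = 973.310 s; T_ss = T_amb + Q̇/UA = 16.23 + 37.84/1.529 = 40.9782 °C.
T(t) = T_ss + (T₀ − T_ss)e^(−t/τ); set T = 49.42:
t = −τ ln[(T − T_ss)/(T₀ − T_ss)] = −973.310 · ln(0.595256) = 504.918 s.

504.9 s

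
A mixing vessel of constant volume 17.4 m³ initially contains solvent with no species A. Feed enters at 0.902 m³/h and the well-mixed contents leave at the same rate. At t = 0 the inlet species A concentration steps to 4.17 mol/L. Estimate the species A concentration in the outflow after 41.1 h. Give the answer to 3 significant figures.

Unsteady species balance (constant V, well mixed): V dC/dt = Q(C_in − C).
So dC/dt = (C_in − C)/τ with τ = V/Q = 17.4/0.902 = 19.290 h.
Integrating: C(t) = C_in + (C₀ − C_in) e^(−t/τ).
C(41.1) = 4.17 + (0 − 4.17)·e^(−41.1/19.290) = 4.17 + (-4.1700)·0.11877 = 3.6747 mol/L.

3.67 mol/L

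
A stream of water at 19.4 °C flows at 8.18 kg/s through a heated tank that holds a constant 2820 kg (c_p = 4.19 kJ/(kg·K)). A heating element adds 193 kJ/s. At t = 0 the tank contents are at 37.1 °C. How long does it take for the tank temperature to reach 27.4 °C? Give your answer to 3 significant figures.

First-law balance (no shaft work): M c_p dT/dt = ṁ c_p (T_in − T) + 193.
τ = M/ṁ = 344.74 s; T_ss = T_in + Q̇/(ṁ c_p) = 25.031 °C.
T(t) = T_ss + (T₀ − T_ss) e^(−t/τ). Set T = 27.4:
e^(−t/τ) = (27.4 − 25.031)/(37.1 − 25.031) = 0.19628
t = −344.74 · ln(0.19628) = 561.31 s.

561 s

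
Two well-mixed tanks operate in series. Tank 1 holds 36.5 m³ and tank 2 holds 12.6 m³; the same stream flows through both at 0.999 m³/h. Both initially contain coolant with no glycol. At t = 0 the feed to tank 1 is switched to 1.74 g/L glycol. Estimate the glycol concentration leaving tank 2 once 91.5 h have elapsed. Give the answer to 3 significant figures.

Time constants: τᵢ = Vᵢ/Q for each well-mixed tank.
τ₁ = 36.5/0.999 = 36.537 h; τ₂ = 12.6/0.999 = 12.613 h.
Tank 1: C₁ = C_in(1 − e^(−t/τ₁)). Tank 2 (τ₁ ≠ τ₂): C₂ = C_in[1 − (τ₁ e^(−t/τ₁) − τ₂ e^(−t/τ₂))/(τ₁ − τ₂)].
At t = 91.5: e^(−t/τ₁) = 0.081729, e^(−t/τ₂) = 0.00070688.
C₂ = 1.74·[1 − (36.537·0.081729 − 12.613·0.00070688)/(23.924)] = 1.74·0.87556 = 1.5235 g/L.

1.52 g/L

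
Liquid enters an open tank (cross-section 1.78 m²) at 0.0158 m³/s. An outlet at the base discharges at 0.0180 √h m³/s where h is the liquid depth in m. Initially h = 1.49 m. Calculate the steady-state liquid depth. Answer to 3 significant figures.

0.770 m

Unsteady balance on liquid volume: A dh/dt = Q_in − 0.0180 √h. At steady state dh/dt = 0:
Q_in = 0.0180 √h_ss ⇒ √h_ss = 0.0158/0.0180 = 0.87778.
h_ss = 0.87778² = 0.77049 m. (Since h₀ = 1.49 m > h_ss, the level will fall toward this value.)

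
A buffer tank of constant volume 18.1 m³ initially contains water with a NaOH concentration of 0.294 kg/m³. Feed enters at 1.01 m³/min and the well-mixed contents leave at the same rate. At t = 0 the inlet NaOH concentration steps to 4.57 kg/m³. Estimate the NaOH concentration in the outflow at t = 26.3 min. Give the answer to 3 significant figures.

Transient balance on the dissolved component: V dC/dt = Q(C_in − C).
Time constant τ = V/Q = 18.1/1.01 = 17.921 min.
C approaches C_in exponentially: C(t) = C_in + (C₀ − C_in) e^(−t/τ).
C(26.3) = 4.57 + (0.294 − 4.57)·e^(−26.3/17.921) = 4.57 + (-4.2760)·0.23049 = 3.5844 kg/m³.

3.58 kg/m³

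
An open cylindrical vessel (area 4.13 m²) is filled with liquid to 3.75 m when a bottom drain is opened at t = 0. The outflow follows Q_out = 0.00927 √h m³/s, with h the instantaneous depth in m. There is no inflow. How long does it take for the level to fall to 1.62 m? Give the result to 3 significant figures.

With no inflow, A dh/dt = −0.00927 √h.
This is separable: 2 d(√h)/dt = −0.00927/A, so √h = √h₀ − (0.00927/(2A)) t.
t = 2A(√h₀ − √h)/0.00927 = 2·4.13·(√3.75 − √1.62)/0.00927
  = 8.2600 × (1.9365 − 1.2728) / 0.00927 = 591.39 s.

591 s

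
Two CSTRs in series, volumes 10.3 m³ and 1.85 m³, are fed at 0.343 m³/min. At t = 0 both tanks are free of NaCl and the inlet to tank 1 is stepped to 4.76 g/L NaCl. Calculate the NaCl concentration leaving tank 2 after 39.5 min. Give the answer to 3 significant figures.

Species balance on tank i: dCᵢ/dt = (Cᵢ₋₁ − Cᵢ)/τᵢ with τᵢ = Vᵢ/Q.
τ₁ = 10.3/0.343 = 30.029 min; τ₂ = 1.85/0.343 = 5.3936 min.
Tank 1: C₁ = C_in(1 − e^(−t/τ₁)). Tank 2 (τ₁ ≠ τ₂): C₂ = C_in[1 − (τ₁ e^(−t/τ₁) − τ₂ e^(−t/τ₂))/(τ₁ − τ₂)].
At t = 39.5: e^(−t/τ₁) = 0.26837, e^(−t/τ₂) = 0.00065984.
C₂ = 4.76·[1 − (30.029·0.26837 − 5.3936·0.00065984)/(24.636)] = 4.76·0.67302 = 3.2036 g/L.

3.20 g/L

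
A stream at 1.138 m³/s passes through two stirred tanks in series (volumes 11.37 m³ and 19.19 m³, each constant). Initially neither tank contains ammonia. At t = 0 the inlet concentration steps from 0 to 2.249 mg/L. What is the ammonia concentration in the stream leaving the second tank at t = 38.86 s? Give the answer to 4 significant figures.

1.765 mg/L

Each tank obeys Vᵢ dCᵢ/dt = Q(Cᵢ₋₁ − Cᵢ), so τᵢ = Vᵢ/Q.
τ₁ = 11.37/1.138 = 9.99121 s; τ₂ = 19.19/1.138 = 16.8629 s.
Tank 1: C₁ = C_in(1 − e^(−t/τ₁)). Tank 2 (τ₁ ≠ τ₂): C₂ = C_in[1 − (τ₁ e^(−t/τ₁) − τ₂ e^(−t/τ₂))/(τ₁ − τ₂)].
At t = 38.86: e^(−t/τ₁) = 0.0204573, e^(−t/τ₂) = 0.0998122.
C₂ = 2.249·[1 − (9.99121·0.0204573 − 16.8629·0.0998122)/(-6.87170)] = 2.249·0.784809 = 1.76503 mg/L.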